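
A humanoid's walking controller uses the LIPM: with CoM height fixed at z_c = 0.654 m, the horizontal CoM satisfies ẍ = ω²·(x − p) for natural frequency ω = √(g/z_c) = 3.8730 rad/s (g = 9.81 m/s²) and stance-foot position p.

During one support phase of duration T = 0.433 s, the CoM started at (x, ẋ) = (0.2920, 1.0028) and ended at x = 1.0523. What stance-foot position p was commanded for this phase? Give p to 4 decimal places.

p = 0.2400

ωT = 3.8730·0.433 = 1.677009; cosh(ωT) = 2.768232, sinh(ωT) = 2.581300
x(T) = p + (x₀−p)·cosh(ωT) + (ẋ₀/ω)·sinh(ωT) ⇒ p·(1 − cosh) = x(T) − x₀·cosh − (ẋ₀/ω)·sinh
numerator   = 1.0523 − (0.2920)·2.768232 − (1.0028/3.8730)·2.581300 = -0.424376
denominator = 1 − 2.768232 = -1.768232
p = -0.424376 / -1.768232 = 0.2400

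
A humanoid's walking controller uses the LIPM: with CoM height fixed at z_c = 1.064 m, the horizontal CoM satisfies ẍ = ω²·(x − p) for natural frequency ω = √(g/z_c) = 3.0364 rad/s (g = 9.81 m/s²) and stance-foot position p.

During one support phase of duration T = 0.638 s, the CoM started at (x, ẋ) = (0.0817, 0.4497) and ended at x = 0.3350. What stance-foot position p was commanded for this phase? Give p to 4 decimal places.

p = 0.1800

ωT = 3.0364·0.638 = 1.937223; cosh(ωT) = 3.541779, sinh(ωT) = 3.397676
x(T) = p + (x₀−p)·cosh(ωT) + (ẋ₀/ω)·sinh(ωT) ⇒ p·(1 − cosh) = x(T) − x₀·cosh − (ẋ₀/ω)·sinh
numerator   = 0.3350 − (0.0817)·3.541779 − (0.4497/3.0364)·3.397676 = -0.457569
denominator = 1 − 3.541779 = -2.541779
p = -0.457569 / -2.541779 = 0.1800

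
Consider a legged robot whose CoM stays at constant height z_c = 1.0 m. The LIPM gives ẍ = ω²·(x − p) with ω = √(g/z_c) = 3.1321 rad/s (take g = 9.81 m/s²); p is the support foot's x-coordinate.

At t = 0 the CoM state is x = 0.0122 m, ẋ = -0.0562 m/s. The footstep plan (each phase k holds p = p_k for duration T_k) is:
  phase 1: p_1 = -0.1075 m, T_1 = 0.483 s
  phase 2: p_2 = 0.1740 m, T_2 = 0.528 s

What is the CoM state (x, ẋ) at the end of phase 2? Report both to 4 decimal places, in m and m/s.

phase 1: p=-0.1075, T=0.483, ωT=1.512804, cosh=2.379867, sinh=2.159576; start (x,ẋ)=(0.012200, -0.056200) → end (x,ẋ)=(0.138620, 0.675903)
phase 2: p=0.1740, T=0.528, ωT=1.653749, cosh=2.708934, sinh=2.517603; start (x,ẋ)=(0.138620, 0.675903) → end (x,ẋ)=(0.621454, 1.551995)

x = 0.6215, ẋ = 1.5520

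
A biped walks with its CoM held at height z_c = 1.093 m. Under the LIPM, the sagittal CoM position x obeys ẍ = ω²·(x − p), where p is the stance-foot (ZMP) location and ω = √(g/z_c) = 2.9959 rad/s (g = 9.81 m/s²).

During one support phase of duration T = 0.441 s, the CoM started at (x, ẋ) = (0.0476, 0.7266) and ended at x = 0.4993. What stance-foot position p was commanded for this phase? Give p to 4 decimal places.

ωT = 2.9959·0.441 = 1.321192; cosh(ωT) = 2.007351, sinh(ωT) = 1.740534
x(T) = p + (x₀−p)·cosh(ωT) + (ẋ₀/ω)·sinh(ωT) ⇒ p·(1 − cosh) = x(T) − x₀·cosh − (ẋ₀/ω)·sinh
numerator   = 0.4993 − (0.0476)·2.007351 − (0.7266/2.9959)·1.740534 = -0.018384
denominator = 1 − 2.007351 = -1.007351
p = -0.018384 / -1.007351 = 0.0183

p = 0.0183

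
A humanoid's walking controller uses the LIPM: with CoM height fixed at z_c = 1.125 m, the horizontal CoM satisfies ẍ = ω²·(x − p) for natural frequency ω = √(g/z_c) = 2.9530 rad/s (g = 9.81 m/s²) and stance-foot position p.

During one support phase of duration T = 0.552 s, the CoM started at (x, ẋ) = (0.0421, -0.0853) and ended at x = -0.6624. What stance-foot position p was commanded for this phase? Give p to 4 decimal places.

ωT = 2.9530·0.552 = 1.630056; cosh(ωT) = 2.650040, sinh(ωT) = 2.454121
x(T) = p + (x₀−p)·cosh(ωT) + (ẋ₀/ω)·sinh(ωT) ⇒ p·(1 − cosh) = x(T) − x₀·cosh − (ẋ₀/ω)·sinh
numerator   = -0.6624 − (0.0421)·2.650040 − (-0.0853/2.9530)·2.454121 = -0.703077
denominator = 1 − 2.650040 = -1.650040
p = -0.703077 / -1.650040 = 0.4261

p = 0.4261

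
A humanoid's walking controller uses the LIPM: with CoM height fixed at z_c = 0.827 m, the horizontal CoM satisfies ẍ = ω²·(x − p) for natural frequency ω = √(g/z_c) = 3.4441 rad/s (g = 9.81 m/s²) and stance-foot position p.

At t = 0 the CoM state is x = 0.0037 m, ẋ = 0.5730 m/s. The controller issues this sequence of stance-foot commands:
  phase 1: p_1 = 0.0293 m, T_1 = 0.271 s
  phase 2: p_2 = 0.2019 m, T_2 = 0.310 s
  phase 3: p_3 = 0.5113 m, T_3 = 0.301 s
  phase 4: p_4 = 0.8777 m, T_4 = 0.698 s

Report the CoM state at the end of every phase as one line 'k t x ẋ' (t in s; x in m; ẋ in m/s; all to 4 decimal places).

phase 1: p=0.0293, T=0.271, ωT=0.933351, cosh=1.468125, sinh=1.074892; start (x,ẋ)=(0.003700, 0.573000) → end (x,ẋ)=(0.170547, 0.746464)
phase 2: p=0.2019, T=0.310, ωT=1.067671, cosh=1.626203, sinh=1.282395; start (x,ẋ)=(0.170547, 0.746464) → end (x,ẋ)=(0.428856, 1.075426)
phase 3: p=0.5113, T=0.301, ωT=1.036674, cosh=1.587228, sinh=1.232595; start (x,ẋ)=(0.428856, 1.075426) → end (x,ẋ)=(0.765323, 1.356958)
phase 4: p=0.8777, T=0.698, ωT=2.403982, cosh=5.578757, sinh=5.488399; start (x,ẋ)=(0.765323, 1.356958) → end (x,ẋ)=(2.413179, 5.445926)

1 0.2710 0.1705 0.7465
2 0.5810 0.4289 1.0754
3 0.8820 0.7653 1.3570
4 1.5800 2.4132 5.4459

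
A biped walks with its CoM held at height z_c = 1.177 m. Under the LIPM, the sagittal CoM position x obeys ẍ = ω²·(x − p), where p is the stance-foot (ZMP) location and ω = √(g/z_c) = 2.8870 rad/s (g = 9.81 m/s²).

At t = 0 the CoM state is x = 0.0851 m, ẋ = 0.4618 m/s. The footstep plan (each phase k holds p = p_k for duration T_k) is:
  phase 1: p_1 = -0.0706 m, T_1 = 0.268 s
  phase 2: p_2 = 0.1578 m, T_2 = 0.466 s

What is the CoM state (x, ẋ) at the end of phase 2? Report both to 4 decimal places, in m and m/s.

phase 1: p=-0.0706, T=0.268, ωT=0.773716, cosh=1.314551, sinh=0.853256; start (x,ẋ)=(0.085100, 0.461800) → end (x,ẋ)=(0.270561, 0.990603)
phase 2: p=0.1578, T=0.466, ωT=1.345342, cosh=2.049975, sinh=1.789524; start (x,ẋ)=(0.270561, 0.990603) → end (x,ẋ)=(1.002989, 2.613276)

x = 1.0030, ẋ = 2.6133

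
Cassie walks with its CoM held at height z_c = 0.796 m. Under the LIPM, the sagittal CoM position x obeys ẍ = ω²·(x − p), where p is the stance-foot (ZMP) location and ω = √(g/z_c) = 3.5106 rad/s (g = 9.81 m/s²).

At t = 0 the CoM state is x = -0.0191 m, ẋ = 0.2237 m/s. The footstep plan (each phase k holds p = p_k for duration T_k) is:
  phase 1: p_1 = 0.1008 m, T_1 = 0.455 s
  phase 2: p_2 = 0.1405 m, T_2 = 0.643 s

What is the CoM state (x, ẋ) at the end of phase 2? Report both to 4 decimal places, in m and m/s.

x = -1.3794, ẋ = -5.3074

phase 1: p=0.1008, T=0.455, ωT=1.597323, cosh=2.571114, sinh=2.368677; start (x,ẋ)=(-0.019100, 0.223700) → end (x,ẋ)=(-0.056541, -0.421867)
phase 2: p=0.1405, T=0.643, ωT=2.257316, cosh=4.831016, sinh=4.726385; start (x,ẋ)=(-0.056541, -0.421867) → end (x,ẋ)=(-1.379378, -5.307447)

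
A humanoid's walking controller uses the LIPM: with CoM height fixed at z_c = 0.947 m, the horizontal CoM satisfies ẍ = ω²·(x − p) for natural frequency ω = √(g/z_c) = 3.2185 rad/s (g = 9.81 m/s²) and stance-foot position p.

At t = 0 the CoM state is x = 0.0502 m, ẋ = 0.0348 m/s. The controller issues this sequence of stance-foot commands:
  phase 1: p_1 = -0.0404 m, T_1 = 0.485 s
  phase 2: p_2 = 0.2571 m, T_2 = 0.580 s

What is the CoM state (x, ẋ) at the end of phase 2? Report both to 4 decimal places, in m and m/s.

x = 0.8355, ẋ = 2.0012

phase 1: p=-0.0404, T=0.485, ωT=1.560973, cosh=2.486692, sinh=2.276760; start (x,ẋ)=(0.050200, 0.034800) → end (x,ẋ)=(0.209512, 0.750431)
phase 2: p=0.2571, T=0.580, ωT=1.866730, cosh=3.310871, sinh=3.156243; start (x,ẋ)=(0.209512, 0.750431) → end (x,ẋ)=(0.835456, 2.001162)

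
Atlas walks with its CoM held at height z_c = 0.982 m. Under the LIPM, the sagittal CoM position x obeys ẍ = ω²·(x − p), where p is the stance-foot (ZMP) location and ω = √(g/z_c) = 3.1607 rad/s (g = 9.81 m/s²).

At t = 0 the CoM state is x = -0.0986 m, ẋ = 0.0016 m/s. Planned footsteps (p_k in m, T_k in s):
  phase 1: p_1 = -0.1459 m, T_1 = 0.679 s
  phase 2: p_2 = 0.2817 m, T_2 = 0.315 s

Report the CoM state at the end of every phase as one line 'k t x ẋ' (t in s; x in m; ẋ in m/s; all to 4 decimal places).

1 0.6790 0.0612 0.6374
2 0.9940 0.1783 0.1662

phase 1: p=-0.1459, T=0.679, ωT=2.146115, cosh=4.334256, sinh=4.217318; start (x,ẋ)=(-0.098600, 0.001600) → end (x,ẋ)=(0.061245, 0.637429)
phase 2: p=0.2817, T=0.315, ωT=0.995620, cosh=1.537949, sinh=1.168455; start (x,ẋ)=(0.061245, 0.637429) → end (x,ẋ)=(0.178298, 0.166163)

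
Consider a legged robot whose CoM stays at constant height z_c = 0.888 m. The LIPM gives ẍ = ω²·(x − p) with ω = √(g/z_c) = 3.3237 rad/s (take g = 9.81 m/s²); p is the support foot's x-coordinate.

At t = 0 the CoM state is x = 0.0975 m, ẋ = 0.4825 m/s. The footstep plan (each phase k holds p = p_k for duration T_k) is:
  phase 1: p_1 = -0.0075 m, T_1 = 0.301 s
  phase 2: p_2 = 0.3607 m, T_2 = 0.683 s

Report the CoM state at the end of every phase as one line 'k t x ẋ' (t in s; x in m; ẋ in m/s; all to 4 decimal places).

phase 1: p=-0.0075, T=0.301, ωT=1.000434, cosh=1.543590, sinh=1.175871; start (x,ẋ)=(0.097500, 0.482500) → end (x,ẋ)=(0.325278, 1.155148)
phase 2: p=0.3607, T=0.683, ωT=2.270087, cosh=4.891774, sinh=4.788470; start (x,ẋ)=(0.325278, 1.155148) → end (x,ẋ)=(1.851648, 5.086958)

1 0.3010 0.3253 1.1551
2 0.9840 1.8516 5.0870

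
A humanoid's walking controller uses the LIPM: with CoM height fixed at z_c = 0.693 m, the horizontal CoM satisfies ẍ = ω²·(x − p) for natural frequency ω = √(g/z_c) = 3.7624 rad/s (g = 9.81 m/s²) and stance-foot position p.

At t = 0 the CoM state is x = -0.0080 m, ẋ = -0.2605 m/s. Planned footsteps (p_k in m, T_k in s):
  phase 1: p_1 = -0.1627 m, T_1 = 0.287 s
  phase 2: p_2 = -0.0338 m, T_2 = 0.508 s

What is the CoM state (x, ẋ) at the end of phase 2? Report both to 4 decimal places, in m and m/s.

x = 0.3772, ẋ = 1.5756

phase 1: p=-0.1627, T=0.287, ωT=1.079809, cosh=1.641889, sinh=1.302228; start (x,ẋ)=(-0.008000, -0.260500) → end (x,ẋ)=(0.001137, 0.330241)
phase 2: p=-0.0338, T=0.508, ωT=1.911299, cosh=3.454878, sinh=3.306990; start (x,ẋ)=(0.001137, 0.330241) → end (x,ẋ)=(0.377171, 1.575635)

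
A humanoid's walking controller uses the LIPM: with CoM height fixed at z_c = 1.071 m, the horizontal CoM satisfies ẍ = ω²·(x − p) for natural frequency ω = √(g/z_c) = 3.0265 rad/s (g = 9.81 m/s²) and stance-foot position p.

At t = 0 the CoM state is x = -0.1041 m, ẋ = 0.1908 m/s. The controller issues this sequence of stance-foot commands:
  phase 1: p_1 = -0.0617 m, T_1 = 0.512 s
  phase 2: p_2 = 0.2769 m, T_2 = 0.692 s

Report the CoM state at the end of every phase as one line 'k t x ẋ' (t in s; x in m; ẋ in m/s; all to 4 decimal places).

1 0.5120 -0.0243 0.1810
2 1.2040 -0.7253 -2.8988

phase 1: p=-0.0617, T=0.512, ωT=1.549568, cosh=2.460887, sinh=2.248548; start (x,ẋ)=(-0.104100, 0.190800) → end (x,ẋ)=(-0.024286, 0.180996)
phase 2: p=0.2769, T=0.692, ωT=2.094338, cosh=4.121608, sinh=3.998456; start (x,ẋ)=(-0.024286, 0.180996) → end (x,ẋ)=(-0.725349, -2.898759)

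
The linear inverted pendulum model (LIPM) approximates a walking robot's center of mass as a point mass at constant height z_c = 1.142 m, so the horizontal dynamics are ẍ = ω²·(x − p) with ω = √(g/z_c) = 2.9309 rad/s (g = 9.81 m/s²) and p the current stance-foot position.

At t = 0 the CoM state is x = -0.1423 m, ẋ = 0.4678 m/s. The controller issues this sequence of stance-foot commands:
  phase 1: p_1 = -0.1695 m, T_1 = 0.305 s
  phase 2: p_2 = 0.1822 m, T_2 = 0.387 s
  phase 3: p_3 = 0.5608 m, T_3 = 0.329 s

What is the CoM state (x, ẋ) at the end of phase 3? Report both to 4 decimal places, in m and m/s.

x = 0.3953, ẋ = 0.0839

phase 1: p=-0.1695, T=0.305, ωT=0.893924, cosh=1.426876, sinh=1.017829; start (x,ẋ)=(-0.142300, 0.467800) → end (x,ẋ)=(0.031766, 0.748634)
phase 2: p=0.1822, T=0.387, ωT=1.134258, cosh=1.715264, sinh=1.393603; start (x,ẋ)=(0.031766, 0.748634) → end (x,ẋ)=(0.280132, 0.669658)
phase 3: p=0.5608, T=0.329, ωT=0.964266, cosh=1.502062, sinh=1.120800; start (x,ẋ)=(0.280132, 0.669658) → end (x,ẋ)=(0.395302, 0.083888)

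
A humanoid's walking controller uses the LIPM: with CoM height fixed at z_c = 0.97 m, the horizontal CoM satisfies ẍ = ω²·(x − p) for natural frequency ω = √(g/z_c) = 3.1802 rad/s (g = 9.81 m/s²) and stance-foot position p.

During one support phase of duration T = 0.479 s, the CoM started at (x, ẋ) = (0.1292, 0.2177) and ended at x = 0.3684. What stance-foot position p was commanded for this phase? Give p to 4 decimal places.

p = 0.0653

ωT = 3.1802·0.479 = 1.523316; cosh(ωT) = 2.402699, sinh(ωT) = 2.184712
x(T) = p + (x₀−p)·cosh(ωT) + (ẋ₀/ω)·sinh(ωT) ⇒ p·(1 − cosh) = x(T) − x₀·cosh − (ẋ₀/ω)·sinh
numerator   = 0.3684 − (0.1292)·2.402699 − (0.2177/3.1802)·2.184712 = -0.091583
denominator = 1 − 2.402699 = -1.402699
p = -0.091583 / -1.402699 = 0.0653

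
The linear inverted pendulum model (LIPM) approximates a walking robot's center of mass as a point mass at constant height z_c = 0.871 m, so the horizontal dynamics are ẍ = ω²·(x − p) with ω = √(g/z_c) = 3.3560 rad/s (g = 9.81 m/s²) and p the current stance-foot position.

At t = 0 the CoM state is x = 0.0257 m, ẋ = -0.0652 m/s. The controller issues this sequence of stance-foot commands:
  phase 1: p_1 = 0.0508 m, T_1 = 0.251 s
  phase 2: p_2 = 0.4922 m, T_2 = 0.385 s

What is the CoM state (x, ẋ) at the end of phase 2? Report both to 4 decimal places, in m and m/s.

x = -0.5603, ẋ = -3.1232

phase 1: p=0.0508, T=0.251, ωT=0.842356, cosh=1.376263, sinh=0.945568; start (x,ẋ)=(0.025700, -0.065200) → end (x,ẋ)=(-0.002115, -0.169383)
phase 2: p=0.4922, T=0.385, ωT=1.292060, cosh=1.957491, sinh=1.682787; start (x,ẋ)=(-0.002115, -0.169383) → end (x,ẋ)=(-0.560349, -3.123174)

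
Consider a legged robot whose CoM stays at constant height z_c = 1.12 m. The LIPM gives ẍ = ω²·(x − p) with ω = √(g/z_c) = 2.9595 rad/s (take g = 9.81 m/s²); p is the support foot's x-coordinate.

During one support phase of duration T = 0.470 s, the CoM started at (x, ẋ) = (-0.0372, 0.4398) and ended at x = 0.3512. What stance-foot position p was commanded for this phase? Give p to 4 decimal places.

p = -0.1327

ωT = 2.9595·0.470 = 1.390965; cosh(ωT) = 2.133781, sinh(ωT) = 1.884946
x(T) = p + (x₀−p)·cosh(ωT) + (ẋ₀/ω)·sinh(ωT) ⇒ p·(1 − cosh) = x(T) − x₀·cosh − (ẋ₀/ω)·sinh
numerator   = 0.3512 − (-0.0372)·2.133781 − (0.4398/2.9595)·1.884946 = 0.150462
denominator = 1 − 2.133781 = -1.133781
p = 0.150462 / -1.133781 = -0.1327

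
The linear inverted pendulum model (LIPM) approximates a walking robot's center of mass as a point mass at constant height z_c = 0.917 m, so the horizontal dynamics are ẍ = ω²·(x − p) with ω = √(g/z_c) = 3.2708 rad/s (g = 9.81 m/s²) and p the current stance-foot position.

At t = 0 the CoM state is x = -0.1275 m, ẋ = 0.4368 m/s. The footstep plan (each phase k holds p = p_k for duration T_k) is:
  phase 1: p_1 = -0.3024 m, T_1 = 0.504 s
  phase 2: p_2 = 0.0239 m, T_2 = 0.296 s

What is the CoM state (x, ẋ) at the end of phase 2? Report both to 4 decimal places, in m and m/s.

phase 1: p=-0.3024, T=0.504, ωT=1.648483, cosh=2.695715, sinh=2.503373; start (x,ẋ)=(-0.127500, 0.436800) → end (x,ẋ)=(0.503394, 2.609575)
phase 2: p=0.0239, T=0.296, ωT=0.968157, cosh=1.506435, sinh=1.126652; start (x,ẋ)=(0.503394, 2.609575) → end (x,ẋ)=(1.645115, 5.698116)

x = 1.6451, ẋ = 5.6981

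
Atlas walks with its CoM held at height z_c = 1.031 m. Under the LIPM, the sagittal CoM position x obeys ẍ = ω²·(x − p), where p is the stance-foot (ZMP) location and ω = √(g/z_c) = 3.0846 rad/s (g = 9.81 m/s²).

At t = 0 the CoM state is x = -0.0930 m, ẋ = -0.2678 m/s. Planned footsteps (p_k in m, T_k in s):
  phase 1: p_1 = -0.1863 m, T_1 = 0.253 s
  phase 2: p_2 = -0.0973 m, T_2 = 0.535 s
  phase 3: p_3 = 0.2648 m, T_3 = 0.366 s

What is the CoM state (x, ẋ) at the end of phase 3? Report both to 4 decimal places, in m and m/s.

phase 1: p=-0.1863, T=0.253, ωT=0.780404, cosh=1.320287, sinh=0.862066; start (x,ẋ)=(-0.093000, -0.267800) → end (x,ẋ)=(-0.137960, -0.105476)
phase 2: p=-0.0973, T=0.535, ωT=1.650261, cosh=2.700169, sinh=2.508170; start (x,ẋ)=(-0.137960, -0.105476) → end (x,ẋ)=(-0.292855, -0.599381)
phase 3: p=0.2648, T=0.366, ωT=1.128964, cosh=1.707909, sinh=1.384541; start (x,ẋ)=(-0.292855, -0.599381) → end (x,ẋ)=(-0.956660, -3.405297)

x = -0.9567, ẋ = -3.4053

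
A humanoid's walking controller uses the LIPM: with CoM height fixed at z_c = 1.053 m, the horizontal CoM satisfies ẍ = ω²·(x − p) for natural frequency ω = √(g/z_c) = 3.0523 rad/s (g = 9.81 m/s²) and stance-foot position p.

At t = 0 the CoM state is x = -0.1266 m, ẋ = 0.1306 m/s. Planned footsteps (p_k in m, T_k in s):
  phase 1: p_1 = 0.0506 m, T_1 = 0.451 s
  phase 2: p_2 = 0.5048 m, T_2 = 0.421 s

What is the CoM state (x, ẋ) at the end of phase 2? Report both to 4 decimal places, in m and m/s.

x = -1.3490, ẋ = -5.2278

phase 1: p=0.0506, T=0.451, ωT=1.376587, cosh=2.106899, sinh=1.854461; start (x,ẋ)=(-0.126600, 0.130600) → end (x,ẋ)=(-0.243395, -0.727857)
phase 2: p=0.5048, T=0.421, ωT=1.285018, cosh=1.945690, sinh=1.669044; start (x,ẋ)=(-0.243395, -0.727857) → end (x,ẋ)=(-1.348958, -5.227805)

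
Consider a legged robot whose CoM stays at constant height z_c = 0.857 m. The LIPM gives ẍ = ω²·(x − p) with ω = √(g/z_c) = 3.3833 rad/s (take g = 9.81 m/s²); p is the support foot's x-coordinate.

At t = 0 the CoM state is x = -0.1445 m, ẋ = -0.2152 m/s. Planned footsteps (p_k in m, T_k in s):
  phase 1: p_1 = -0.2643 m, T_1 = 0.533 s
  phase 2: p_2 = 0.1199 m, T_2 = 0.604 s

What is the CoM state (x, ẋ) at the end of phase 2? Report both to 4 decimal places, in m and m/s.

x = -0.0694, ẋ = -0.4854

phase 1: p=-0.2643, T=0.533, ωT=1.803299, cosh=3.117196, sinh=2.952442; start (x,ẋ)=(-0.144500, -0.215200) → end (x,ẋ)=(-0.078655, 0.525861)
phase 2: p=0.1199, T=0.604, ωT=2.043513, cosh=3.923624, sinh=3.794051; start (x,ẋ)=(-0.078655, 0.525861) → end (x,ẋ)=(-0.069450, -0.485447)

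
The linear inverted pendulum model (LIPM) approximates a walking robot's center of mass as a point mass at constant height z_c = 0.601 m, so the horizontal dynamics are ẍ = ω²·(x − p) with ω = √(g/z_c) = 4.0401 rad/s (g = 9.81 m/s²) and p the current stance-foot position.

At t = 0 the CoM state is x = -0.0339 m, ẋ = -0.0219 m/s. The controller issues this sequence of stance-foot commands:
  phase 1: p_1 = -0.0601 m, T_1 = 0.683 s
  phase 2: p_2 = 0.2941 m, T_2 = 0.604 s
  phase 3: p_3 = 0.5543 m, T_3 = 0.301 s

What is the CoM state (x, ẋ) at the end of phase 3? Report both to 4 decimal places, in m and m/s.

x = -0.4328, ẋ = -3.6398

phase 1: p=-0.0601, T=0.683, ωT=2.759388, cosh=7.926756, sinh=7.863425; start (x,ẋ)=(-0.033900, -0.021900) → end (x,ẋ)=(0.104956, 0.658752)
phase 2: p=0.2941, T=0.604, ωT=2.440220, cosh=5.781356, sinh=5.694214; start (x,ẋ)=(0.104956, 0.658752) → end (x,ẋ)=(0.129053, -0.542811)
phase 3: p=0.5543, T=0.301, ωT=1.216070, cosh=1.835148, sinh=1.538755; start (x,ẋ)=(0.129053, -0.542811) → end (x,ẋ)=(-0.432831, -3.639779)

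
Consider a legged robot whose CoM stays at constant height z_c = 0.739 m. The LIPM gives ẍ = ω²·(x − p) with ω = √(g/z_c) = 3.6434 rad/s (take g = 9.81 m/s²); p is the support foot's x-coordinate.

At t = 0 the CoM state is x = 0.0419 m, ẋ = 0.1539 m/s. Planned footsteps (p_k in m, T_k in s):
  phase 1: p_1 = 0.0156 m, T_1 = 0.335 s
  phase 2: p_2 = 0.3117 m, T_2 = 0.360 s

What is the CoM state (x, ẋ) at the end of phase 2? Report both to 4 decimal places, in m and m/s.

phase 1: p=0.0156, T=0.335, ωT=1.220539, cosh=1.842043, sinh=1.546971; start (x,ẋ)=(0.041900, 0.153900) → end (x,ẋ)=(0.129391, 0.431723)
phase 2: p=0.3117, T=0.360, ωT=1.311624, cosh=1.990790, sinh=1.721408; start (x,ẋ)=(0.129391, 0.431723) → end (x,ẋ)=(0.152739, -0.283931)

x = 0.1527, ẋ = -0.2839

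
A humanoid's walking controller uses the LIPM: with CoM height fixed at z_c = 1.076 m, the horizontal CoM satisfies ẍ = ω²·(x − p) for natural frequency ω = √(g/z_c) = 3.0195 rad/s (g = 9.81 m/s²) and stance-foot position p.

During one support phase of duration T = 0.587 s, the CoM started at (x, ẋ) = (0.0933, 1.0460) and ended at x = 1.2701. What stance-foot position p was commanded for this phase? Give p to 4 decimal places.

p = 0.0011

ωT = 3.0195·0.587 = 1.772446; cosh(ωT) = 3.027575, sinh(ωT) = 2.857659
x(T) = p + (x₀−p)·cosh(ωT) + (ẋ₀/ω)·sinh(ωT) ⇒ p·(1 − cosh) = x(T) − x₀·cosh − (ẋ₀/ω)·sinh
numerator   = 1.2701 − (0.0933)·3.027575 − (1.0460/3.0195)·2.857659 = -0.002309
denominator = 1 − 3.027575 = -2.027575
p = -0.002309 / -2.027575 = 0.0011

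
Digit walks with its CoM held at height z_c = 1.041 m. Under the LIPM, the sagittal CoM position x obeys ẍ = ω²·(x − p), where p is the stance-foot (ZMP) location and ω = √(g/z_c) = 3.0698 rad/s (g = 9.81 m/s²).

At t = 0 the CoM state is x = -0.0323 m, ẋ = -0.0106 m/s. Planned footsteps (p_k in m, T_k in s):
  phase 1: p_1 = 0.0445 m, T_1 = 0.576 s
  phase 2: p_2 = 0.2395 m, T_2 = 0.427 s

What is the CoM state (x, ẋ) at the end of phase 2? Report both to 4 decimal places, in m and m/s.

phase 1: p=0.0445, T=0.576, ωT=1.768205, cosh=3.015481, sinh=2.844842; start (x,ẋ)=(-0.032300, -0.010600) → end (x,ẋ)=(-0.196912, -0.702666)
phase 2: p=0.2395, T=0.427, ωT=1.310805, cosh=1.989380, sinh=1.719777; start (x,ẋ)=(-0.196912, -0.702666) → end (x,ẋ)=(-1.022340, -3.701851)

x = -1.0223, ẋ = -3.7019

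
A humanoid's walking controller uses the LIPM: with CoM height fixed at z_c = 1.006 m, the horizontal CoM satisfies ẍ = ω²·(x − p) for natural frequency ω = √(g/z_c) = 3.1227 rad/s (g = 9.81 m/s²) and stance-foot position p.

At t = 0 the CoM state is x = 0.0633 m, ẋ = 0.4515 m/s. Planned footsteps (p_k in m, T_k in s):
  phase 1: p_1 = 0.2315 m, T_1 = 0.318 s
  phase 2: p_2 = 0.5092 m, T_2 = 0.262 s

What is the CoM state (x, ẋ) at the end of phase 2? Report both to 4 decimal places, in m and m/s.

x = 0.0355, ẋ = -0.9370

phase 1: p=0.2315, T=0.318, ωT=0.993019, cosh=1.534914, sinh=1.164457; start (x,ẋ)=(0.063300, 0.451500) → end (x,ẋ)=(0.141692, 0.081396)
phase 2: p=0.5092, T=0.262, ωT=0.818147, cosh=1.353773, sinh=0.912525; start (x,ẋ)=(0.141692, 0.081396) → end (x,ẋ)=(0.035464, -0.937036)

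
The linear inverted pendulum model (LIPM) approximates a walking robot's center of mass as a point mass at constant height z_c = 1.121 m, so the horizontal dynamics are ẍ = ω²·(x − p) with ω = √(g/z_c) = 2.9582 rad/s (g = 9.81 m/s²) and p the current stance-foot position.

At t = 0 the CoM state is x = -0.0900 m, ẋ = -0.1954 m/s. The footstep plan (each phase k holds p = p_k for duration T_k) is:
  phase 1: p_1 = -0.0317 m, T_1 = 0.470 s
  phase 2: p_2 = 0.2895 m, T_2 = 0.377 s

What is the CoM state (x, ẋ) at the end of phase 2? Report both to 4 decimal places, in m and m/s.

x = -1.0144, ẋ = -3.5477

phase 1: p=-0.0317, T=0.470, ωT=1.390354, cosh=2.132629, sinh=1.883642; start (x,ẋ)=(-0.090000, -0.195400) → end (x,ẋ)=(-0.280454, -0.741574)
phase 2: p=0.2895, T=0.377, ωT=1.115241, cosh=1.689070, sinh=1.361234; start (x,ẋ)=(-0.280454, -0.741574) → end (x,ẋ)=(-1.014432, -3.547663)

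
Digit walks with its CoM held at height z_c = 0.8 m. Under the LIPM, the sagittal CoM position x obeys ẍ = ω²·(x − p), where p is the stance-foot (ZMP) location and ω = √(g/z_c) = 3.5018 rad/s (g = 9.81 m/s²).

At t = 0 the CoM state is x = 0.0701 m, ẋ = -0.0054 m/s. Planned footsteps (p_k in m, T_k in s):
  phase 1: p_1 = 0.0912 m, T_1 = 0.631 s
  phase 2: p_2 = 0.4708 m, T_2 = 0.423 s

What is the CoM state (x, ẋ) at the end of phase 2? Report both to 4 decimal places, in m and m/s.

x = -0.8612, ẋ = -4.3604

phase 1: p=0.0912, T=0.631, ωT=2.209636, cosh=4.611069, sinh=4.501328; start (x,ẋ)=(0.070100, -0.005400) → end (x,ẋ)=(-0.013035, -0.357494)
phase 2: p=0.4708, T=0.423, ωT=1.481261, cosh=2.312921, sinh=2.085570; start (x,ẋ)=(-0.013035, -0.357494) → end (x,ẋ)=(-0.861185, -4.360421)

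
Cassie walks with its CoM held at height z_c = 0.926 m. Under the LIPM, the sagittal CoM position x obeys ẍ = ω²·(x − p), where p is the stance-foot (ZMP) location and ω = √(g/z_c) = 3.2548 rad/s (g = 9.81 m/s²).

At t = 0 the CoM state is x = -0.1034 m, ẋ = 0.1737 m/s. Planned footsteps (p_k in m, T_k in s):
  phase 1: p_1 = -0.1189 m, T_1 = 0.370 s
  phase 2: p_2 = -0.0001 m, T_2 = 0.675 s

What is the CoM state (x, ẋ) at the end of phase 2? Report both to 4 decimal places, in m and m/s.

x = 0.4913, ẋ = 1.6464

phase 1: p=-0.1189, T=0.370, ωT=1.204276, cosh=1.817127, sinh=1.517218; start (x,ẋ)=(-0.103400, 0.173700) → end (x,ẋ)=(-0.009765, 0.392178)
phase 2: p=-0.0001, T=0.675, ωT=2.196990, cosh=4.554513, sinh=4.443376; start (x,ẋ)=(-0.009765, 0.392178) → end (x,ẋ)=(0.491274, 1.646405)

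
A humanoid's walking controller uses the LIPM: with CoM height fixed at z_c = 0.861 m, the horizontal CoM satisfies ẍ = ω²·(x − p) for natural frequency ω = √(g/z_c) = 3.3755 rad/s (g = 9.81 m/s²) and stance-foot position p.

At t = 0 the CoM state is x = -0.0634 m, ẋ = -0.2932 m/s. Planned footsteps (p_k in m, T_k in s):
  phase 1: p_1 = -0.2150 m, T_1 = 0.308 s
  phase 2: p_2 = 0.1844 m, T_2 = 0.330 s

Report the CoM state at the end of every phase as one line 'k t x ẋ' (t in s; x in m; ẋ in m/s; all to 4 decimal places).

phase 1: p=-0.2150, T=0.308, ωT=1.039654, cosh=1.590908, sinh=1.237331; start (x,ẋ)=(-0.063400, -0.293200) → end (x,ẋ)=(-0.081294, 0.166720)
phase 2: p=0.1844, T=0.330, ωT=1.113915, cosh=1.687266, sinh=1.358995; start (x,ẋ)=(-0.081294, 0.166720) → end (x,ẋ)=(-0.196775, -0.937516)

1 0.3080 -0.0813 0.1667
2 0.6380 -0.1968 -0.9375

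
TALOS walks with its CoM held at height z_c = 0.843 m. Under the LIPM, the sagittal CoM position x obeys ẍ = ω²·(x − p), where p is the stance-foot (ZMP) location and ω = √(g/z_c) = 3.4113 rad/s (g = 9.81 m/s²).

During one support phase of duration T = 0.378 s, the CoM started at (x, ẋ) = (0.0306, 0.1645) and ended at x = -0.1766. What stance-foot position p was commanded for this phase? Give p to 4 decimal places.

ωT = 3.4113·0.378 = 1.289471; cosh(ωT) = 1.953142, sinh(ωT) = 1.677725
x(T) = p + (x₀−p)·cosh(ωT) + (ẋ₀/ω)·sinh(ωT) ⇒ p·(1 − cosh) = x(T) − x₀·cosh − (ẋ₀/ω)·sinh
numerator   = -0.1766 − (0.0306)·1.953142 − (0.1645/3.4113)·1.677725 = -0.317270
denominator = 1 − 1.953142 = -0.953142
p = -0.317270 / -0.953142 = 0.3329

p = 0.3329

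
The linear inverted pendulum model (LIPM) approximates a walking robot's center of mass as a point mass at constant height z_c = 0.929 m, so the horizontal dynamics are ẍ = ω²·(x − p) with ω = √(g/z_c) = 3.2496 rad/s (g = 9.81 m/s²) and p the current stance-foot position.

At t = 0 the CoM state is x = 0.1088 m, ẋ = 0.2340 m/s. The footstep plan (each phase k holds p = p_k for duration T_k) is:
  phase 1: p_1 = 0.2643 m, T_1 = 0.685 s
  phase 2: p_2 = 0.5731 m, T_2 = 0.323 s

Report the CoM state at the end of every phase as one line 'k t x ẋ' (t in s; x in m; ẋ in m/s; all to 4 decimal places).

phase 1: p=0.2643, T=0.685, ωT=2.225976, cosh=4.685240, sinh=4.577278; start (x,ẋ)=(0.108800, 0.234000) → end (x,ẋ)=(-0.134650, -1.216611)
phase 2: p=0.5731, T=0.323, ωT=1.049621, cosh=1.603319, sinh=1.253249; start (x,ẋ)=(-0.134650, -1.216611) → end (x,ẋ)=(-1.030851, -4.832969)

1 0.6850 -0.1347 -1.2166
2 1.0080 -1.0309 -4.8330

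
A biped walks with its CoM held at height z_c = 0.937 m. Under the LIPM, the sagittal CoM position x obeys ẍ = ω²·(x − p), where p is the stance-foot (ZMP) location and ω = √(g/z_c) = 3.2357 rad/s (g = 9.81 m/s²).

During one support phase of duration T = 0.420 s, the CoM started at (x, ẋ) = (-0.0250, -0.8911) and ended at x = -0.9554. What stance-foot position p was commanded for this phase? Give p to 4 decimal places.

ωT = 3.2357·0.420 = 1.358994; cosh(ωT) = 2.074597, sinh(ωT) = 1.817678
x(T) = p + (x₀−p)·cosh(ωT) + (ẋ₀/ω)·sinh(ωT) ⇒ p·(1 − cosh) = x(T) − x₀·cosh − (ẋ₀/ω)·sinh
numerator   = -0.9554 − (-0.0250)·2.074597 − (-0.8911/3.2357)·1.817678 = -0.402953
denominator = 1 − 2.074597 = -1.074597
p = -0.402953 / -1.074597 = 0.3750

p = 0.3750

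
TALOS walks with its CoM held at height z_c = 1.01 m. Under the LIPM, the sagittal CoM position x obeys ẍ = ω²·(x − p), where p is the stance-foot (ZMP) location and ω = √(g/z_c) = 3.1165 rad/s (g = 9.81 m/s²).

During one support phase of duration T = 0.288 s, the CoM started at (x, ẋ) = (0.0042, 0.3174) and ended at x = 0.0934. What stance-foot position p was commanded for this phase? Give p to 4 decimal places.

p = 0.0390

ωT = 3.1165·0.288 = 0.897552; cosh(ωT) = 1.430578, sinh(ωT) = 1.023012
x(T) = p + (x₀−p)·cosh(ωT) + (ẋ₀/ω)·sinh(ωT) ⇒ p·(1 − cosh) = x(T) − x₀·cosh − (ẋ₀/ω)·sinh
numerator   = 0.0934 − (0.0042)·1.430578 − (0.3174/3.1165)·1.023012 = -0.016797
denominator = 1 − 1.430578 = -0.430578
p = -0.016797 / -0.430578 = 0.0390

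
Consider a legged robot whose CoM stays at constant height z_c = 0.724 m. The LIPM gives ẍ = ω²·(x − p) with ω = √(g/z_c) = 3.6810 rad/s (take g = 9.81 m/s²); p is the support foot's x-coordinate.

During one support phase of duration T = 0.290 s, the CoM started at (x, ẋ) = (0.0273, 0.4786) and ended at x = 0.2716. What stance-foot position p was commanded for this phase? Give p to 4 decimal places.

p = -0.0967

ωT = 3.6810·0.290 = 1.067490; cosh(ωT) = 1.625971, sinh(ωT) = 1.282100
x(T) = p + (x₀−p)·cosh(ωT) + (ẋ₀/ω)·sinh(ωT) ⇒ p·(1 − cosh) = x(T) − x₀·cosh − (ẋ₀/ω)·sinh
numerator   = 0.2716 − (0.0273)·1.625971 − (0.4786/3.6810)·1.282100 = 0.060514
denominator = 1 − 1.625971 = -0.625971
p = 0.060514 / -0.625971 = -0.0967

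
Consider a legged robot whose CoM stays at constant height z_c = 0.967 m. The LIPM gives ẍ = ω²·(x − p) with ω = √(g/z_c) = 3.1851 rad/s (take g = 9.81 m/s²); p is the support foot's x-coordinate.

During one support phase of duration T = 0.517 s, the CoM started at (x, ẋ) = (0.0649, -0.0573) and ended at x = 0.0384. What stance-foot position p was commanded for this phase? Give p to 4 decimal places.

p = 0.0540

ωT = 3.1851·0.517 = 1.646697; cosh(ωT) = 2.691247, sinh(ωT) = 2.498561
x(T) = p + (x₀−p)·cosh(ωT) + (ẋ₀/ω)·sinh(ωT) ⇒ p·(1 − cosh) = x(T) − x₀·cosh − (ẋ₀/ω)·sinh
numerator   = 0.0384 − (0.0649)·2.691247 − (-0.0573/3.1851)·2.498561 = -0.091313
denominator = 1 − 2.691247 = -1.691247
p = -0.091313 / -1.691247 = 0.0540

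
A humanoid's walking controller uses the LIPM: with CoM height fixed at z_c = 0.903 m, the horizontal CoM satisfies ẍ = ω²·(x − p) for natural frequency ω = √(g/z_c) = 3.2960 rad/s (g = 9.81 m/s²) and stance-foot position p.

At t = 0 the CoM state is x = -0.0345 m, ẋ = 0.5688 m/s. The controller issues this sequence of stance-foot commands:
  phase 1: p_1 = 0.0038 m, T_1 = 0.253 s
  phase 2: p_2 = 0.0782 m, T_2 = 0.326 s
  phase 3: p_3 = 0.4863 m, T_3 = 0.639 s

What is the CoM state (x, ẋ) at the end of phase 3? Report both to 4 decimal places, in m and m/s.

phase 1: p=0.0038, T=0.253, ωT=0.833888, cosh=1.368305, sinh=0.933948; start (x,ẋ)=(-0.034500, 0.568800) → end (x,ẋ)=(0.112568, 0.660393)
phase 2: p=0.0782, T=0.326, ωT=1.074496, cosh=1.634993, sinh=1.293523; start (x,ẋ)=(0.112568, 0.660393) → end (x,ẋ)=(0.393564, 1.226264)
phase 3: p=0.4863, T=0.639, ωT=2.106144, cosh=4.169102, sinh=4.047395; start (x,ẋ)=(0.393564, 1.226264) → end (x,ẋ)=(1.605493, 3.875306)

x = 1.6055, ẋ = 3.8753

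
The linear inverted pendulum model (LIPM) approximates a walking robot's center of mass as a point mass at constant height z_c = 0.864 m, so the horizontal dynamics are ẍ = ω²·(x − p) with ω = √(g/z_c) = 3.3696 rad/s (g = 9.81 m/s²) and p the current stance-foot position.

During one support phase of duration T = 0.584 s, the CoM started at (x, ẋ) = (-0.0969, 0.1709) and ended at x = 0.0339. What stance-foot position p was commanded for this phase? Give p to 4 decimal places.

ωT = 3.3696·0.584 = 1.967846; cosh(ωT) = 3.647504, sinh(ωT) = 3.507746
x(T) = p + (x₀−p)·cosh(ωT) + (ẋ₀/ω)·sinh(ωT) ⇒ p·(1 − cosh) = x(T) − x₀·cosh − (ẋ₀/ω)·sinh
numerator   = 0.0339 − (-0.0969)·3.647504 − (0.1709/3.3696)·3.507746 = 0.209437
denominator = 1 − 3.647504 = -2.647504
p = 0.209437 / -2.647504 = -0.0791

p = -0.0791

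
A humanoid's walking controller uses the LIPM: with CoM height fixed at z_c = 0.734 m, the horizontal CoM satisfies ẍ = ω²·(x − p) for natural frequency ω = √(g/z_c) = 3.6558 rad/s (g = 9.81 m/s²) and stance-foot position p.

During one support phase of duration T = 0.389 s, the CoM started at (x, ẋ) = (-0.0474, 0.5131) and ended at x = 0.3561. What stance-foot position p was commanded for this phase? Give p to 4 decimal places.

p = -0.1559

ωT = 3.6558·0.389 = 1.422106; cosh(ωT) = 2.193524, sinh(ωT) = 1.952319
x(T) = p + (x₀−p)·cosh(ωT) + (ẋ₀/ω)·sinh(ωT) ⇒ p·(1 − cosh) = x(T) − x₀·cosh − (ẋ₀/ω)·sinh
numerator   = 0.3561 − (-0.0474)·2.193524 − (0.5131/3.6558)·1.952319 = 0.186061
denominator = 1 − 2.193524 = -1.193524
p = 0.186061 / -1.193524 = -0.1559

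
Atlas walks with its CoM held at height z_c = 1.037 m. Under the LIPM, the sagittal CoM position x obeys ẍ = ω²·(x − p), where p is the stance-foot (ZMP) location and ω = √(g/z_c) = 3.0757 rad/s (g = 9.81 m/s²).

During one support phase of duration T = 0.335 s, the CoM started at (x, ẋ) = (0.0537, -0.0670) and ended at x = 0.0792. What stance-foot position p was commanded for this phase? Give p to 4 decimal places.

ωT = 3.0757·0.335 = 1.030360; cosh(ωT) = 1.579476, sinh(ωT) = 1.222597
x(T) = p + (x₀−p)·cosh(ωT) + (ẋ₀/ω)·sinh(ωT) ⇒ p·(1 − cosh) = x(T) − x₀·cosh − (ẋ₀/ω)·sinh
numerator   = 0.0792 − (0.0537)·1.579476 − (-0.0670/3.0757)·1.222597 = 0.021015
denominator = 1 − 1.579476 = -0.579476
p = 0.021015 / -0.579476 = -0.0363

p = -0.0363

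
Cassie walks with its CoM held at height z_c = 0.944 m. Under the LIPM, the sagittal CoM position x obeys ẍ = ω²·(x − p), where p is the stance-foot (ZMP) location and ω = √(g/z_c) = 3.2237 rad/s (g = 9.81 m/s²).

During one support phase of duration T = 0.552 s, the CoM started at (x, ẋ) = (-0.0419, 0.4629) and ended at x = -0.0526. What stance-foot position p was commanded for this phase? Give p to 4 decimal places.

ωT = 3.2237·0.552 = 1.779482; cosh(ωT) = 3.047757, sinh(ωT) = 2.879031
x(T) = p + (x₀−p)·cosh(ωT) + (ẋ₀/ω)·sinh(ωT) ⇒ p·(1 − cosh) = x(T) − x₀·cosh − (ẋ₀/ω)·sinh
numerator   = -0.0526 − (-0.0419)·3.047757 − (0.4629/3.2237)·2.879031 = -0.338307
denominator = 1 − 3.047757 = -2.047757
p = -0.338307 / -2.047757 = 0.1652

p = 0.1652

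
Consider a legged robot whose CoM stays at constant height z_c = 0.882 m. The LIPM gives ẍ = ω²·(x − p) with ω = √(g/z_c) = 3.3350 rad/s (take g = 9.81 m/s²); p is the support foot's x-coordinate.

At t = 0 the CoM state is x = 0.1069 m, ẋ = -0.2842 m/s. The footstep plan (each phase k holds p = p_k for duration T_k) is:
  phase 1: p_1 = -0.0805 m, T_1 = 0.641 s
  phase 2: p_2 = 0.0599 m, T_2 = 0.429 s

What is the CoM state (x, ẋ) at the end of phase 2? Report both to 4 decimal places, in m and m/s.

phase 1: p=-0.0805, T=0.641, ωT=2.137735, cosh=4.299065, sinh=4.181143; start (x,ẋ)=(0.106900, -0.284200) → end (x,ẋ)=(0.368839, 1.391332)
phase 2: p=0.0599, T=0.429, ωT=1.430715, cosh=2.210413, sinh=1.971275; start (x,ẋ)=(0.368839, 1.391332) → end (x,ẋ)=(1.565180, 5.106445)

x = 1.5652, ẋ = 5.1064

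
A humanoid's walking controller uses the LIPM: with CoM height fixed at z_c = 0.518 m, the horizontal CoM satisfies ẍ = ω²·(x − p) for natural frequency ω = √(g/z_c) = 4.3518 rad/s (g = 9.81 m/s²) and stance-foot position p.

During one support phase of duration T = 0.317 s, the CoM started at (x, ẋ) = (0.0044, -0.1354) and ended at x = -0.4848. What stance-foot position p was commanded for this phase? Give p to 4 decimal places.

ωT = 4.3518·0.317 = 1.379521; cosh(ωT) = 2.112348, sinh(ωT) = 1.860649
x(T) = p + (x₀−p)·cosh(ωT) + (ẋ₀/ω)·sinh(ωT) ⇒ p·(1 − cosh) = x(T) − x₀·cosh − (ẋ₀/ω)·sinh
numerator   = -0.4848 − (0.0044)·2.112348 − (-0.1354/4.3518)·1.860649 = -0.436203
denominator = 1 − 2.112348 = -1.112348
p = -0.436203 / -1.112348 = 0.3921

p = 0.3921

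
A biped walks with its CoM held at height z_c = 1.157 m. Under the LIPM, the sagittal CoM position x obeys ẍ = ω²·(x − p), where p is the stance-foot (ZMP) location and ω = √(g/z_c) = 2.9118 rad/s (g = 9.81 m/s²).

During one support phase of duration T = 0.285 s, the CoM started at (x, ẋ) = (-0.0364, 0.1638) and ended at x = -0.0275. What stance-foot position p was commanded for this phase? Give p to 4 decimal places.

p = 0.0825

ωT = 2.9118·0.285 = 0.829863; cosh(ωT) = 1.364557, sinh(ωT) = 0.928448
x(T) = p + (x₀−p)·cosh(ωT) + (ẋ₀/ω)·sinh(ωT) ⇒ p·(1 − cosh) = x(T) − x₀·cosh − (ẋ₀/ω)·sinh
numerator   = -0.0275 − (-0.0364)·1.364557 − (0.1638/2.9118)·0.928448 = -0.030059
denominator = 1 − 1.364557 = -0.364557
p = -0.030059 / -0.364557 = 0.0825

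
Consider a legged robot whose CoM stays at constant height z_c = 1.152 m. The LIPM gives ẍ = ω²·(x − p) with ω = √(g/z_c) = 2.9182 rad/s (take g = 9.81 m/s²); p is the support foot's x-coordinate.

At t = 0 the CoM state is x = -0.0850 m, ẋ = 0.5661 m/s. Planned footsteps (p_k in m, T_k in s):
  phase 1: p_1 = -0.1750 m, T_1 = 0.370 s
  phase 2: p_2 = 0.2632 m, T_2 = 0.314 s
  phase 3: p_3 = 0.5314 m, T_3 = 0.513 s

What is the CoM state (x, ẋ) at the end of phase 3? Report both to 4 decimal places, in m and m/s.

phase 1: p=-0.1750, T=0.370, ωT=1.079734, cosh=1.641791, sinh=1.302105; start (x,ẋ)=(-0.085000, 0.566100) → end (x,ẋ)=(0.225356, 1.271400)
phase 2: p=0.2632, T=0.314, ωT=0.916315, cosh=1.450025, sinh=1.050035; start (x,ẋ)=(0.225356, 1.271400) → end (x,ẋ)=(0.665804, 1.727600)
phase 3: p=0.5314, T=0.513, ωT=1.497037, cosh=2.346110, sinh=2.122318; start (x,ẋ)=(0.665804, 1.727600) → end (x,ẋ)=(2.103157, 4.885550)

x = 2.1032, ẋ = 4.8855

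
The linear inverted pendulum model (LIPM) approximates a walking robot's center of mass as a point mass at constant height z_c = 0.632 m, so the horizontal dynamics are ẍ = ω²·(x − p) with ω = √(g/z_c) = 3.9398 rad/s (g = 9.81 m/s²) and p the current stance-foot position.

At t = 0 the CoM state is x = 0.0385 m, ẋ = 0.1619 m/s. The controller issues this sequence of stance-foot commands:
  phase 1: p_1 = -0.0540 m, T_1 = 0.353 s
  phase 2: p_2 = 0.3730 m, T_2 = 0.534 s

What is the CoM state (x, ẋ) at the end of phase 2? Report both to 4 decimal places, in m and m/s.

x = 0.7976, ẋ = 1.8720

phase 1: p=-0.0540, T=0.353, ωT=1.390749, cosh=2.133374, sinh=1.884486; start (x,ẋ)=(0.038500, 0.161900) → end (x,ẋ)=(0.220777, 1.032159)
phase 2: p=0.3730, T=0.534, ωT=2.103853, cosh=4.159841, sinh=4.037856; start (x,ẋ)=(0.220777, 1.032159) → end (x,ẋ)=(0.797625, 1.872005)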